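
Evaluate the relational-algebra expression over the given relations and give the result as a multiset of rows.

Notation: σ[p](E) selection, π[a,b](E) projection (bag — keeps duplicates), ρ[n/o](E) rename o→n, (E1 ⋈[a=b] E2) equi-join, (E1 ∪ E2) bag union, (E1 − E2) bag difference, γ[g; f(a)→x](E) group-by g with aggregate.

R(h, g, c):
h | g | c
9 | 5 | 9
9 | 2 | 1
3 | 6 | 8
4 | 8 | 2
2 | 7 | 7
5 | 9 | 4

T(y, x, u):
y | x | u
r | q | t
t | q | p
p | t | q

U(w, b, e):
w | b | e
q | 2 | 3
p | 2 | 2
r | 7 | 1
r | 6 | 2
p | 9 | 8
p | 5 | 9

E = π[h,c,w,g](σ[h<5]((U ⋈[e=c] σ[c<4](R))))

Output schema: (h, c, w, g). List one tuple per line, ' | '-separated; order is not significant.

Stepwise |·|:
  U → 6
  R → 6
  σ[c<4](R) → 2
  (U ⋈[e=c] σ[c<4](R)) → 3
  σ[h<5]((U ⋈[e=c] σ[c<4](R))) → 2
  π[h,c,w,g](σ[h<5]((U ⋈[e=c] σ[c<4](R)))) → 2

== RESULT ==
h | c | w | g
4 | 2 | p | 8
4 | 2 | r | 8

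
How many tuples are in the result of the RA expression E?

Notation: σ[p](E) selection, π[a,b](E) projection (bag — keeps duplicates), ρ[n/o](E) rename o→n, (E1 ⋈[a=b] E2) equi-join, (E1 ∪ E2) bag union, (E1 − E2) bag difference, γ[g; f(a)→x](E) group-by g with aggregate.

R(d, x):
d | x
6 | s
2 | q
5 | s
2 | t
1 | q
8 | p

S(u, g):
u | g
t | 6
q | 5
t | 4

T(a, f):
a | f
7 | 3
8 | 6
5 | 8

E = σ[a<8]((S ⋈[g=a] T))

Subexpression sizes:
  S → 3
  T → 3
  (S ⋈[g=a] T) → 1
  σ[a<8]((S ⋈[g=a] T)) → 1

|E| = 1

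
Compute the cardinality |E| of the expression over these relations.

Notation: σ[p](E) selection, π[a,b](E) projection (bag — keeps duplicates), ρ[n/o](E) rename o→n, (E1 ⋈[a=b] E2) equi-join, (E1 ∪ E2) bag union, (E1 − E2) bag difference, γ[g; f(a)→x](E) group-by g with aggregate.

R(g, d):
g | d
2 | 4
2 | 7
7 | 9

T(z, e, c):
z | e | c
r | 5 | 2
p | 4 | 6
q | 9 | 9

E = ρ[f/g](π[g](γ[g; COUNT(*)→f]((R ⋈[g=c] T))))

Stepwise |·|:
  R → 3
  T → 3
  (R ⋈[g=c] T) → 2
  γ[g; COUNT(*)→f]((R ⋈[g=c] T)) → 1
  π[g](γ[g; COUNT(*)→f]((R ⋈[g=c] T))) → 1
  ρ[f/g](π[g](γ[g; COUNT(*)→f]((R ⋈[g=c] T)))) → 1

|E| = 1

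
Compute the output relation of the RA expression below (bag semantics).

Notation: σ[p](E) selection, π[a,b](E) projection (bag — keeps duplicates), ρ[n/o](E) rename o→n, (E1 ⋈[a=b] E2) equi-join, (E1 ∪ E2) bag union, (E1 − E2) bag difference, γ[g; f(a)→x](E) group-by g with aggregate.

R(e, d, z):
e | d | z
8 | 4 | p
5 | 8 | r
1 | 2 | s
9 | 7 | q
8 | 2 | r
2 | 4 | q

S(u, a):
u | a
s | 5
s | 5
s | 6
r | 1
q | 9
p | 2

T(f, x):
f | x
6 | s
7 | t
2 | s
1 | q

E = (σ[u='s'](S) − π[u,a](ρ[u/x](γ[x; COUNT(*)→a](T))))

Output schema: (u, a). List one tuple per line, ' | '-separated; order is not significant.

Per-node cardinality:
  S → 6
  σ[u='s'](S) → 3
  T → 4
  γ[x; COUNT(*)→a](T) → 3
  ρ[u/x](γ[x; COUNT(*)→a](T)) → 3
  π[u,a](ρ[u/x](γ[x; COUNT(*)→a](T))) → 3
  (σ[u='s'](S) − π[u,a](ρ[u/x](γ[x; COUNT(*)→a](T)))) → 3

== RESULT ==
u | a
s | 5
s | 5
s | 6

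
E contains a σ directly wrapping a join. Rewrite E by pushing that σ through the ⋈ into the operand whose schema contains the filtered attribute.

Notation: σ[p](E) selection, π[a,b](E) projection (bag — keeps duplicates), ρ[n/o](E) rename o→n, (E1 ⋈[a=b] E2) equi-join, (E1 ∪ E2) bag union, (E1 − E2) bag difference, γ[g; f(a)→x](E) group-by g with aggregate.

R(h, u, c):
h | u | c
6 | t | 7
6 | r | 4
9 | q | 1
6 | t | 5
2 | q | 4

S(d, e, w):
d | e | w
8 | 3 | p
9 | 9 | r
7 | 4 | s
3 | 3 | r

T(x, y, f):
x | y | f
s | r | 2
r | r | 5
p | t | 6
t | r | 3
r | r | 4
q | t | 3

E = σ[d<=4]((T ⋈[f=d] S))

σ filters on d, owned by the right side.
E' = (T ⋈[f=d] σ[d<=4](S))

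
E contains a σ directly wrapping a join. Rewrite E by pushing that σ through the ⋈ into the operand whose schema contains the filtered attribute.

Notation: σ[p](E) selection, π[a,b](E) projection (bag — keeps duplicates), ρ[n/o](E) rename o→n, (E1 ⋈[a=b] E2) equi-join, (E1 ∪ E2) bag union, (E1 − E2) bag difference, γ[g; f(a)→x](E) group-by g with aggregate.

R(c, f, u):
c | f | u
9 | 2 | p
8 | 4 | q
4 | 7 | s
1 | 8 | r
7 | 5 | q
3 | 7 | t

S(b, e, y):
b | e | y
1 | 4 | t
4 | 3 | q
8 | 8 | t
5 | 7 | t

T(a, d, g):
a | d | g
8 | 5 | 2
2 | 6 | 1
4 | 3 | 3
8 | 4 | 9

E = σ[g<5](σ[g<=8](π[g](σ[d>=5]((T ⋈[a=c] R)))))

σ filters on d, owned by the left side.
E' = σ[g<5](σ[g<=8](π[g]((σ[d>=5](T) ⋈[a=c] R))))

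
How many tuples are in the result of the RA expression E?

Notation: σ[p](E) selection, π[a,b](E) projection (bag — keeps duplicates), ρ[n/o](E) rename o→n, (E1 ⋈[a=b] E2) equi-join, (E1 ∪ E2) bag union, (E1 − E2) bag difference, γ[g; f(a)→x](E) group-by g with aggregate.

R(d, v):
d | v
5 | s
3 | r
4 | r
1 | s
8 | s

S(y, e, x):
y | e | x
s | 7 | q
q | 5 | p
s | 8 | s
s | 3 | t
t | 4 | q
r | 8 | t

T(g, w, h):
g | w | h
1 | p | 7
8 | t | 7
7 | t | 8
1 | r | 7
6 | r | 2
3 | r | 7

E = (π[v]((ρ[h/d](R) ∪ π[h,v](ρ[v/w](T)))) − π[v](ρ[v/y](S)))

Subexpression sizes:
  R → 5
  ρ[h/d](R) → 5
  T → 6
  ρ[v/w](T) → 6
  π[h,v](ρ[v/w](T)) → 6
  (ρ[h/d](R) ∪ π[h,v](ρ[v/w](T))) → 11
  π[v]((ρ[h/d](R) ∪ π[h,v](ρ[v/w](T)))) → 11
  S → 6
  ρ[v/y](S) → 6
  π[v](ρ[v/y](S)) → 6
  (π[v]((ρ[h/d](R) ∪ π[h,v](ρ[v/w](T)))) − π[v](ρ[v/y](S))) → 6

|E| = 6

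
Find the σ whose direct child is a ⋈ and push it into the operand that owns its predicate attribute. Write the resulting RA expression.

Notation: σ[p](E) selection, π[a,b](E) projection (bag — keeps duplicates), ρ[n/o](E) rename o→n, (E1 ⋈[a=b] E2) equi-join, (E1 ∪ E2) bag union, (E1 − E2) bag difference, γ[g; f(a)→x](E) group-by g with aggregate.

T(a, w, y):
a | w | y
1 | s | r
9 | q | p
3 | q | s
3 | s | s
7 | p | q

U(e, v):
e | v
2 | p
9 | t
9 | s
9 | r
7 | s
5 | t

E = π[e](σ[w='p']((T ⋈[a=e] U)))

σ filters on w, owned by the left side.
E' = π[e]((σ[w='p'](T) ⋈[a=e] U))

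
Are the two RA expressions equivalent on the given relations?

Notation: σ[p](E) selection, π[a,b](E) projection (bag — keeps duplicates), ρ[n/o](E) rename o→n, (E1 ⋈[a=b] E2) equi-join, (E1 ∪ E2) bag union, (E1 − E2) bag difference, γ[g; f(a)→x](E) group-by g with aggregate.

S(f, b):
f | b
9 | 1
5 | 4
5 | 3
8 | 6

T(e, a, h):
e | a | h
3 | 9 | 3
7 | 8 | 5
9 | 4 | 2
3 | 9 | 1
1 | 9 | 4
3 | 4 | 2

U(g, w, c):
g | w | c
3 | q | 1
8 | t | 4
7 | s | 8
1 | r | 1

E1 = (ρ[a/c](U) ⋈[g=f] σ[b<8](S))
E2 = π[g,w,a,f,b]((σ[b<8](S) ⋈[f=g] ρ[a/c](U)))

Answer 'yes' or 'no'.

E1 row counts bottom-up:
  U → 4
  ρ[a/c](U) → 4
  S → 4
  σ[b<8](S) → 4
  (ρ[a/c](U) ⋈[g=f] σ[b<8](S)) → 1
E2 row counts bottom-up:
  S → 4
  σ[b<8](S) → 4
  U → 4
  ρ[a/c](U) → 4
  (σ[b<8](S) ⋈[f=g] ρ[a/c](U)) → 1
  π[g,w,a,f,b]((σ[b<8](S) ⋈[f=g] ρ[a/c](U))) → 1

E1 and E2 produce the same multiset:
g | w | a | f | b
8 | t | 4 | 8 | 6

yes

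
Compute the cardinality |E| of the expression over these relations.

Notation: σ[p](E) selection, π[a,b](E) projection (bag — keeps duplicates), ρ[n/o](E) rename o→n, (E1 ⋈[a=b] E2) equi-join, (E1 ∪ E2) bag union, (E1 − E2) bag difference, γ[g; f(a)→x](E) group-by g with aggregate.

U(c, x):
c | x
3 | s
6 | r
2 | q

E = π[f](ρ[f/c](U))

Row counts bottom-up:
  U → 3
  ρ[f/c](U) → 3
  π[f](ρ[f/c](U)) → 3

|E| = 3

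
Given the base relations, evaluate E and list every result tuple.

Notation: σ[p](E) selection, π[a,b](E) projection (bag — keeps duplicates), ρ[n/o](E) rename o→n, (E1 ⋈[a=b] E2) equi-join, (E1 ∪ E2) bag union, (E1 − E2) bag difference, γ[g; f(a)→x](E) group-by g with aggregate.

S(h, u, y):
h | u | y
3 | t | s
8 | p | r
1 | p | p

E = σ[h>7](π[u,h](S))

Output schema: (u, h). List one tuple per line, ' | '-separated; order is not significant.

Stepwise |·|:
  S → 3
  π[u,h](S) → 3
  σ[h>7](π[u,h](S)) → 1

== RESULT ==
u | h
p | 8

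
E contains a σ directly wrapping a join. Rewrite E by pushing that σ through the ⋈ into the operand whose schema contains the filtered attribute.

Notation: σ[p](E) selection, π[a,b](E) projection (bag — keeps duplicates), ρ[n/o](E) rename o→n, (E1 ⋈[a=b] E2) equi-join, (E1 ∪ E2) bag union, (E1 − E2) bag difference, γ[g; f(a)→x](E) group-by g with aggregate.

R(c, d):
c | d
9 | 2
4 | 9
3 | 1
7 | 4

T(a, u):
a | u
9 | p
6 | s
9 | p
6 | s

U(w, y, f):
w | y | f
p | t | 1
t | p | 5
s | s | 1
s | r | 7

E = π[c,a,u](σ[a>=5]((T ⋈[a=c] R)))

σ filters on a, owned by the left side.
E' = π[c,a,u]((σ[a>=5](T) ⋈[a=c] R))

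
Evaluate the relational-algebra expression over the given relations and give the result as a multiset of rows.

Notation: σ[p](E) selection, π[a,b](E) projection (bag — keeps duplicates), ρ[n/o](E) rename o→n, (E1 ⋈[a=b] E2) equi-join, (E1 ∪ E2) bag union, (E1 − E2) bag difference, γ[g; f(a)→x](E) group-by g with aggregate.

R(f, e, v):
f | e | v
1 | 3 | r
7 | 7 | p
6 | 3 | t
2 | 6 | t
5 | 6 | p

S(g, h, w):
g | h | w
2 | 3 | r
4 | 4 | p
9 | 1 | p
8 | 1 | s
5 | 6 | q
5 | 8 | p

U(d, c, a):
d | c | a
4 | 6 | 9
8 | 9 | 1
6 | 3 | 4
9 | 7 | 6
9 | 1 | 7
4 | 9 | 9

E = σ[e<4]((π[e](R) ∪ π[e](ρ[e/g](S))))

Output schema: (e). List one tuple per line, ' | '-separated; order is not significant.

Stepwise |·|:
  R → 5
  π[e](R) → 5
  S → 6
  ρ[e/g](S) → 6
  π[e](ρ[e/g](S)) → 6
  (π[e](R) ∪ π[e](ρ[e/g](S))) → 11
  σ[e<4]((π[e](R) ∪ π[e](ρ[e/g](S)))) → 3

== RESULT ==
e
2
3
3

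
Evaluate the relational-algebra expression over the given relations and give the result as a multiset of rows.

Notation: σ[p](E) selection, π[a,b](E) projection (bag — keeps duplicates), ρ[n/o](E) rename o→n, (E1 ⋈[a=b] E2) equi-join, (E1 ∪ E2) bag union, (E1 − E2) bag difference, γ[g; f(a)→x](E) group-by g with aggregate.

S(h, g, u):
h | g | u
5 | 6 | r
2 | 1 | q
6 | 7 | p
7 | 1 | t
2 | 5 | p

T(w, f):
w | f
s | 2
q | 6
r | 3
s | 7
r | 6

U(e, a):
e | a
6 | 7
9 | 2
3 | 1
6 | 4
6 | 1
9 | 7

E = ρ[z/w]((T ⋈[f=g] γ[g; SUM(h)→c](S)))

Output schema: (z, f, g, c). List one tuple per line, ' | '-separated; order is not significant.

Per-node cardinality:
  T → 5
  S → 5
  γ[g; SUM(h)→c](S) → 4
  (T ⋈[f=g] γ[g; SUM(h)→c](S)) → 3
  ρ[z/w]((T ⋈[f=g] γ[g; SUM(h)→c](S))) → 3

== RESULT ==
z | f | g | c
q | 6 | 6 | 5
r | 6 | 6 | 5
s | 7 | 7 | 6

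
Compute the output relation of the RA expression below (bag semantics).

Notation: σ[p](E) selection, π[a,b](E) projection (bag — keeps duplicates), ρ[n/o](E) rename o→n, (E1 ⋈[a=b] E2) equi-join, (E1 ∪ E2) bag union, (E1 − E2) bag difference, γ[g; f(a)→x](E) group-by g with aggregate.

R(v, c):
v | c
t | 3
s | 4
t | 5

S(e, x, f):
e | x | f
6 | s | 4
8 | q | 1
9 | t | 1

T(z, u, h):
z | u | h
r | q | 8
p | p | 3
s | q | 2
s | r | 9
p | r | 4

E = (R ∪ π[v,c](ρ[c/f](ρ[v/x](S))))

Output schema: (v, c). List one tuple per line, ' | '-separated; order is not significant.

Subexpression sizes:
  R → 3
  S → 3
  ρ[v/x](S) → 3
  ρ[c/f](ρ[v/x](S)) → 3
  π[v,c](ρ[c/f](ρ[v/x](S))) → 3
  (R ∪ π[v,c](ρ[c/f](ρ[v/x](S)))) → 6

== RESULT ==
v | c
q | 1
s | 4
s | 4
t | 1
t | 3
t | 5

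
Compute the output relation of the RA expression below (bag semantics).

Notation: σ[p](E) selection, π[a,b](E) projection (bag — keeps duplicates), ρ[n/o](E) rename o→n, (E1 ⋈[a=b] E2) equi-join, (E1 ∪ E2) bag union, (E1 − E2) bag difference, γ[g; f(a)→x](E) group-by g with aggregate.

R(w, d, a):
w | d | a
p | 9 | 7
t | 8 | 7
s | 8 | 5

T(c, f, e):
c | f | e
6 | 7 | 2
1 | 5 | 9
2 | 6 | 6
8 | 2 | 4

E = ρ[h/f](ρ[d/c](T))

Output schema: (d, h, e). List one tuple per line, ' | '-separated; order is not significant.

Row counts bottom-up:
  T → 4
  ρ[d/c](T) → 4
  ρ[h/f](ρ[d/c](T)) → 4

== RESULT ==
d | h | e
1 | 5 | 9
2 | 6 | 6
6 | 7 | 2
8 | 2 | 4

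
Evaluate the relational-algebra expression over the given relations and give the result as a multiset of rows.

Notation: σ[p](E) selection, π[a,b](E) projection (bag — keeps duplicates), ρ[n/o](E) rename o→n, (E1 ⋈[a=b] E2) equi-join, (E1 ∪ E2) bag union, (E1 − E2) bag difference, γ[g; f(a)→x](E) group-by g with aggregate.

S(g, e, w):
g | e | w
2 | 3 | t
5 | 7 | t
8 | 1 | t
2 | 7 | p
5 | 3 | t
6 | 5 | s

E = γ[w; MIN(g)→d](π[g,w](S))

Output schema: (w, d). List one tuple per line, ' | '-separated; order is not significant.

Stepwise |·|:
  S → 6
  π[g,w](S) → 6
  γ[w; MIN(g)→d](π[g,w](S)) → 3

== RESULT ==
w | d
p | 2
s | 6
t | 2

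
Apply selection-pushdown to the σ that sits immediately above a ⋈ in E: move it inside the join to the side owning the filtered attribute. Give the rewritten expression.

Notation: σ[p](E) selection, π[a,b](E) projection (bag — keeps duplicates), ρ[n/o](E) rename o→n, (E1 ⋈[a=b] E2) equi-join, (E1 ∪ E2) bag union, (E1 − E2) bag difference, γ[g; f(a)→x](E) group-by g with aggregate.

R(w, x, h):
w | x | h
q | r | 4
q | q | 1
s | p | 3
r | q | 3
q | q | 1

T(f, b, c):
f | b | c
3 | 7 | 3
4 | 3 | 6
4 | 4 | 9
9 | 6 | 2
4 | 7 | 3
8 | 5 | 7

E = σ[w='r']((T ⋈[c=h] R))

σ filters on w, owned by the right side.
E' = (T ⋈[c=h] σ[w='r'](R))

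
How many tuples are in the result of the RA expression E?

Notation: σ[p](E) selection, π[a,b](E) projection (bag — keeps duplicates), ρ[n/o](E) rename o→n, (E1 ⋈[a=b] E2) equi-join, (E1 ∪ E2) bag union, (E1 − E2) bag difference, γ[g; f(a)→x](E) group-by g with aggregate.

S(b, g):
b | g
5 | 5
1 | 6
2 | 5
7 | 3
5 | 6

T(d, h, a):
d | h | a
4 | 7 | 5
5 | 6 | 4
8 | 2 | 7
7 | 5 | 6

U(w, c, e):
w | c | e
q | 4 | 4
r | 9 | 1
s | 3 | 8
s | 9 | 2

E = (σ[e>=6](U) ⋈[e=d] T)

Stepwise |·|:
  U → 4
  σ[e>=6](U) → 1
  T → 4
  (σ[e>=6](U) ⋈[e=d] T) → 1

|E| = 1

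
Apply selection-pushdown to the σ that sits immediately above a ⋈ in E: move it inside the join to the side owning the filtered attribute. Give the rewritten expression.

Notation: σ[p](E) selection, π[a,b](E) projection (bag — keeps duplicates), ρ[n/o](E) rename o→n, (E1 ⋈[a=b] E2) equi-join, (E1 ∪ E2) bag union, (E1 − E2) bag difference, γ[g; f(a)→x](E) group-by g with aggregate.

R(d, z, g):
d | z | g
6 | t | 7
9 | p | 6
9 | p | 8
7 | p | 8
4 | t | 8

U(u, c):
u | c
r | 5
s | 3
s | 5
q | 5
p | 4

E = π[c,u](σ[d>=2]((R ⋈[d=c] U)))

σ filters on d, owned by the left side.
E' = π[c,u]((σ[d>=2](R) ⋈[d=c] U))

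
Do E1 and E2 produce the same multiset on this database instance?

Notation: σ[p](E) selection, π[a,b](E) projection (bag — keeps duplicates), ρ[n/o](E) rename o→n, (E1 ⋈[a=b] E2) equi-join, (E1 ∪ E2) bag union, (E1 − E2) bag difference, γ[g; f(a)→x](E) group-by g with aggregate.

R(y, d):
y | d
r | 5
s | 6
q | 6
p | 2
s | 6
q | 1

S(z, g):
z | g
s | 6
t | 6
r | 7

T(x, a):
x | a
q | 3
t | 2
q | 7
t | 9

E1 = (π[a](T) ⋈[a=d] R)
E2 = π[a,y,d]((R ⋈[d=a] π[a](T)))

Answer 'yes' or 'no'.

E1 row counts bottom-up:
  T → 4
  π[a](T) → 4
  R → 6
  (π[a](T) ⋈[a=d] R) → 1
E2 row counts bottom-up:
  R → 6
  T → 4
  π[a](T) → 4
  (R ⋈[d=a] π[a](T)) → 1
  π[a,y,d]((R ⋈[d=a] π[a](T))) → 1

E1 and E2 produce the same multiset:
a | y | d
2 | p | 2

yes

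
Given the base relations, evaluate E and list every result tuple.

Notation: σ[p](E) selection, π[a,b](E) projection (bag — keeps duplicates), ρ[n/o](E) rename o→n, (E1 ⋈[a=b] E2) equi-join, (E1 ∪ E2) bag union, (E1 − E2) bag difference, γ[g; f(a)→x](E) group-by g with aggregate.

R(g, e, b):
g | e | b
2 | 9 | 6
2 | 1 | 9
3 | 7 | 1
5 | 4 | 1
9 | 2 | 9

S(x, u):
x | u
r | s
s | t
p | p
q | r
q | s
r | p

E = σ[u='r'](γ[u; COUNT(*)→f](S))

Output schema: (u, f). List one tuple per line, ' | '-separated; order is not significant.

Row counts bottom-up:
  S → 6
  γ[u; COUNT(*)→f](S) → 4
  σ[u='r'](γ[u; COUNT(*)→f](S)) → 1

== RESULT ==
u | f
r | 1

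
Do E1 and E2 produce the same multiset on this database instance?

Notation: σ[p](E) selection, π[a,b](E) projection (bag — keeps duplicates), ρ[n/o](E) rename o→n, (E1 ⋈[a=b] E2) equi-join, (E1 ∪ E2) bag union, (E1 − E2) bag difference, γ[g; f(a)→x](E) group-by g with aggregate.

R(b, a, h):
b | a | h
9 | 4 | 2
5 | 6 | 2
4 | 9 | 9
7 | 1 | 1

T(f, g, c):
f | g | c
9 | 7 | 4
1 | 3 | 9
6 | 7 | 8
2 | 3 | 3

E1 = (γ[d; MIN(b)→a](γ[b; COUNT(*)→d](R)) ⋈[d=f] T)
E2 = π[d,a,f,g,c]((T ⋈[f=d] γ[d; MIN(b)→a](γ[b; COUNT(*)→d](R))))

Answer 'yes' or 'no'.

E1 per-node cardinality:
  R → 4
  γ[b; COUNT(*)→d](R) → 4
  γ[d; MIN(b)→a](γ[b; COUNT(*)→d](R)) → 1
  T → 4
  (γ[d; MIN(b)→a](γ[b; COUNT(*)→d](R)) ⋈[d=f] T) → 1
E2 per-node cardinality:
  T → 4
  R → 4
  γ[b; COUNT(*)→d](R) → 4
  γ[d; MIN(b)→a](γ[b; COUNT(*)→d](R)) → 1
  (T ⋈[f=d] γ[d; MIN(b)→a](γ[b; COUNT(*)→d](R))) → 1
  π[d,a,f,g,c]((T ⋈[f=d] γ[d; MIN(b)→a](γ[b; COUNT(*)→d](R)))) → 1

E1 and E2 produce the same multiset:
d | a | f | g | c
1 | 4 | 1 | 3 | 9

yes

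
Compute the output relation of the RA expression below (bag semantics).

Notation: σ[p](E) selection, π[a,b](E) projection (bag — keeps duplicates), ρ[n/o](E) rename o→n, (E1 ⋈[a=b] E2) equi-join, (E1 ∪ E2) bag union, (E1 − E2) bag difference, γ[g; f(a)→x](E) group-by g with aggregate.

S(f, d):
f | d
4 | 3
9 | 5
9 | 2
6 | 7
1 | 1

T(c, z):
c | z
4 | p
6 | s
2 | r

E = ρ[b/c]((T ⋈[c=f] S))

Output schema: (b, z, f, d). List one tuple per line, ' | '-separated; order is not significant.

Per-node cardinality:
  T → 3
  S → 5
  (T ⋈[c=f] S) → 2
  ρ[b/c]((T ⋈[c=f] S)) → 2

== RESULT ==
b | z | f | d
4 | p | 4 | 3
6 | s | 6 | 7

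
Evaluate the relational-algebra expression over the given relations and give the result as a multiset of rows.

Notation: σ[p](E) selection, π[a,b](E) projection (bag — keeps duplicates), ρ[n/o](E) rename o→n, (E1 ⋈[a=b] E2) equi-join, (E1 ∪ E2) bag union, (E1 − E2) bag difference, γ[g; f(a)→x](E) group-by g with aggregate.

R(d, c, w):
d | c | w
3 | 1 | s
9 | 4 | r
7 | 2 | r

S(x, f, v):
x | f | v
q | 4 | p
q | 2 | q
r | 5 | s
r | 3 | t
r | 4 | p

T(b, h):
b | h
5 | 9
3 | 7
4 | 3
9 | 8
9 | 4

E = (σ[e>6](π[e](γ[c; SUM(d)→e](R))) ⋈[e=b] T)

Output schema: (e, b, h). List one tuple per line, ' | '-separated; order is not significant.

Row counts bottom-up:
  R → 3
  γ[c; SUM(d)→e](R) → 3
  π[e](γ[c; SUM(d)→e](R)) → 3
  σ[e>6](π[e](γ[c; SUM(d)→e](R))) → 2
  T → 5
  (σ[e>6](π[e](γ[c; SUM(d)→e](R))) ⋈[e=b] T) → 2

== RESULT ==
e | b | h
9 | 9 | 4
9 | 9 | 8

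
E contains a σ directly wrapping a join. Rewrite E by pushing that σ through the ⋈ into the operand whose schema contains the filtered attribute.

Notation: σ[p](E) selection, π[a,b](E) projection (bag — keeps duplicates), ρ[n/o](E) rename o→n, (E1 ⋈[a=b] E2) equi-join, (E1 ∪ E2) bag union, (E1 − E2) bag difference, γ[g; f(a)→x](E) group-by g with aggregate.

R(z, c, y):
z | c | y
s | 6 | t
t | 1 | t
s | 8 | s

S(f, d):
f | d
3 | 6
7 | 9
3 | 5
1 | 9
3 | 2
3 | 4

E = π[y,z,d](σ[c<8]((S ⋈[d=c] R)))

σ filters on c, owned by the right side.
E' = π[y,z,d]((S ⋈[d=c] σ[c<8](R)))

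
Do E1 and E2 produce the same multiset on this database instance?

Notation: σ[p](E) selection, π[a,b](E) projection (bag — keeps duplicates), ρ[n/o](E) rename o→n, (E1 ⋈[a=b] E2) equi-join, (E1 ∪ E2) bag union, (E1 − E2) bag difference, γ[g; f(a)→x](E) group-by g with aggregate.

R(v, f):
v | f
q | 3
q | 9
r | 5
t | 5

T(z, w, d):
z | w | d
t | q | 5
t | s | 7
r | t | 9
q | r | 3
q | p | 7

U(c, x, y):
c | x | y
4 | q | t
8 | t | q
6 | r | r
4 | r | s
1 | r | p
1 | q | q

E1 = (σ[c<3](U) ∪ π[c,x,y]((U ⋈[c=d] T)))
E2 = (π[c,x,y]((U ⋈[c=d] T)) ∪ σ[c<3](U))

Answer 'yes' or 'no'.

E1 per-node cardinality:
  U → 6
  σ[c<3](U) → 2
  U → 6
  T → 5
  (U ⋈[c=d] T) → 0
  π[c,x,y]((U ⋈[c=d] T)) → 0
  (σ[c<3](U) ∪ π[c,x,y]((U ⋈[c=d] T))) → 2
E2 per-node cardinality:
  U → 6
  T → 5
  (U ⋈[c=d] T) → 0
  π[c,x,y]((U ⋈[c=d] T)) → 0
  U → 6
  σ[c<3](U) → 2
  (π[c,x,y]((U ⋈[c=d] T)) ∪ σ[c<3](U)) → 2

E1 and E2 produce the same multiset:
c | x | y
1 | q | q
1 | r | p

yes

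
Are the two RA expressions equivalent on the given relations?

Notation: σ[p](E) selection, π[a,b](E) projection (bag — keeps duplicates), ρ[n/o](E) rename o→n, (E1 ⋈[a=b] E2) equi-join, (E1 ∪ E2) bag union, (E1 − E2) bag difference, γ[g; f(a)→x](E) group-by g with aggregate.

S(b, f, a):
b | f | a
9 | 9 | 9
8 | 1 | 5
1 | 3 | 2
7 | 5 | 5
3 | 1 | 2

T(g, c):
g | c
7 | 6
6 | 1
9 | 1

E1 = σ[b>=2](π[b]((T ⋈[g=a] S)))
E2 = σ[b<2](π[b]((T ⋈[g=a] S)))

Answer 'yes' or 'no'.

E1 subexpression sizes:
  T → 3
  S → 5
  (T ⋈[g=a] S) → 1
  π[b]((T ⋈[g=a] S)) → 1
  σ[b>=2](π[b]((T ⋈[g=a] S))) → 1
E2 subexpression sizes:
  T → 3
  S → 5
  (T ⋈[g=a] S) → 1
  π[b]((T ⋈[g=a] S)) → 1
  σ[b<2](π[b]((T ⋈[g=a] S))) → 0

E1 result:
b
9
E2 result:
b
(0 rows)
Witness: (9,) appears 1× in E1 but 0× in E2.

no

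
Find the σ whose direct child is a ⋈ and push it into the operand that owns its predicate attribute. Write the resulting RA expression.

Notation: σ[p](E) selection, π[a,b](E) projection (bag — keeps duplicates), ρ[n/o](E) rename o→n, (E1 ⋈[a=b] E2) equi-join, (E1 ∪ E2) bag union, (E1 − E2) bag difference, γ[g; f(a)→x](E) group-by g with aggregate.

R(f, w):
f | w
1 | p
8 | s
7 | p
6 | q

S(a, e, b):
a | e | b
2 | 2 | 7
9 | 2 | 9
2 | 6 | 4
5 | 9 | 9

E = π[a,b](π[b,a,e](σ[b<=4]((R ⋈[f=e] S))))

σ filters on b, owned by the right side.
E' = π[a,b](π[b,a,e]((R ⋈[f=e] σ[b<=4](S))))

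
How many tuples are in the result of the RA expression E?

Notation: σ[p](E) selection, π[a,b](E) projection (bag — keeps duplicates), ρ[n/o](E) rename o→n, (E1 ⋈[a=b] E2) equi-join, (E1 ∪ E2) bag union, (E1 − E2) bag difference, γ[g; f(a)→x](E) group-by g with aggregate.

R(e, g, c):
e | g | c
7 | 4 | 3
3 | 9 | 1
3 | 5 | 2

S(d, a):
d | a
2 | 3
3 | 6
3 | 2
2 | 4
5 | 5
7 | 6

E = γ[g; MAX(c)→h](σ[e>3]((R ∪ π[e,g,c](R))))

Subexpression sizes:
  R → 3
  R → 3
  π[e,g,c](R) → 3
  (R ∪ π[e,g,c](R)) → 6
  σ[e>3]((R ∪ π[e,g,c](R))) → 2
  γ[g; MAX(c)→h](σ[e>3]((R ∪ π[e,g,c](R)))) → 1

|E| = 1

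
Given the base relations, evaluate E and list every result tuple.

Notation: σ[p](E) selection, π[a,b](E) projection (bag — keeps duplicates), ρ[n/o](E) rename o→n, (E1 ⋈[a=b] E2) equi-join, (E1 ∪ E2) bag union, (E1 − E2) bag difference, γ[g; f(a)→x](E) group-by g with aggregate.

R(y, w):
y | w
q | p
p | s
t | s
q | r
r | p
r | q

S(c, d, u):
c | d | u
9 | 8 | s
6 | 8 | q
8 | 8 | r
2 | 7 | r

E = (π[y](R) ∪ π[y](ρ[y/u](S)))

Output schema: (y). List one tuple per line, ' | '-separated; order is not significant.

Stepwise |·|:
  R → 6
  π[y](R) → 6
  S → 4
  ρ[y/u](S) → 4
  π[y](ρ[y/u](S)) → 4
  (π[y](R) ∪ π[y](ρ[y/u](S))) → 10

== RESULT ==
y
p
q
q
q
r
r
r
r
s
t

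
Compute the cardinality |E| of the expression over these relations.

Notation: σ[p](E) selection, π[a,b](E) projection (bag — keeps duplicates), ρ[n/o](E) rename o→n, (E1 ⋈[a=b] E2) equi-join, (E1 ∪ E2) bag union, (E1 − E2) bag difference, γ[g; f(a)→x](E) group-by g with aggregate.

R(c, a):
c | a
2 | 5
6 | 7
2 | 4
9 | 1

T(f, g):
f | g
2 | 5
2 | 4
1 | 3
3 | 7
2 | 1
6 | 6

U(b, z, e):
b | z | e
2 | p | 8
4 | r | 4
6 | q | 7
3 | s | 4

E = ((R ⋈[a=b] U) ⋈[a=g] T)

Per-node cardinality:
  R → 4
  U → 4
  (R ⋈[a=b] U) → 1
  T → 6
  ((R ⋈[a=b] U) ⋈[a=g] T) → 1

|E| = 1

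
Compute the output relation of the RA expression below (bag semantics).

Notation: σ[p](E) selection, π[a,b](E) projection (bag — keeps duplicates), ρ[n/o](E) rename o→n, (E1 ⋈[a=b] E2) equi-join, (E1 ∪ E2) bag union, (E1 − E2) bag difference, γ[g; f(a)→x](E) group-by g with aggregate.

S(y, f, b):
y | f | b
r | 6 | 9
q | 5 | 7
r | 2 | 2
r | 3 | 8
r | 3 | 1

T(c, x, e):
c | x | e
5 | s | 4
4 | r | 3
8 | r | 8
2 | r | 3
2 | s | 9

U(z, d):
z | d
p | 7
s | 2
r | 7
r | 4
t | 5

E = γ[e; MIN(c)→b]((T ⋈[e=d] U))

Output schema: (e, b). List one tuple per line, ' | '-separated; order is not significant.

Stepwise |·|:
  T → 5
  U → 5
  (T ⋈[e=d] U) → 1
  γ[e; MIN(c)→b]((T ⋈[e=d] U)) → 1

== RESULT ==
e | b
4 | 5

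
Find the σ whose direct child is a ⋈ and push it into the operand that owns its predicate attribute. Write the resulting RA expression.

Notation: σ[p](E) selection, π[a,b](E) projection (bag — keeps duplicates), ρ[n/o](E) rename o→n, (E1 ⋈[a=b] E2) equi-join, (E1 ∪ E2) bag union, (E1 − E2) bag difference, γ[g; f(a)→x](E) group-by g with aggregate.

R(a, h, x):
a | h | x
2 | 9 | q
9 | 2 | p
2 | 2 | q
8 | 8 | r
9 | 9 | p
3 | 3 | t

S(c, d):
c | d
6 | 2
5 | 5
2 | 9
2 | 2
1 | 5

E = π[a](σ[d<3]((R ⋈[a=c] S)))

σ filters on d, owned by the right side.
E' = π[a]((R ⋈[a=c] σ[d<3](S)))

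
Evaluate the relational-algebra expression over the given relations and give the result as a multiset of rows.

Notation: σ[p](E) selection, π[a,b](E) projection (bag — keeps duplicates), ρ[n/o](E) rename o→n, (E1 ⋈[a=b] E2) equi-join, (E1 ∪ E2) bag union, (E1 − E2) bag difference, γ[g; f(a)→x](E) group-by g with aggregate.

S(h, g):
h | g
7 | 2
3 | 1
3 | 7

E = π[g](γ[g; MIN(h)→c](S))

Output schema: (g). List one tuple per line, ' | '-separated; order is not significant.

Stepwise |·|:
  S → 3
  γ[g; MIN(h)→c](S) → 3
  π[g](γ[g; MIN(h)→c](S)) → 3

== RESULT ==
g
1
2
7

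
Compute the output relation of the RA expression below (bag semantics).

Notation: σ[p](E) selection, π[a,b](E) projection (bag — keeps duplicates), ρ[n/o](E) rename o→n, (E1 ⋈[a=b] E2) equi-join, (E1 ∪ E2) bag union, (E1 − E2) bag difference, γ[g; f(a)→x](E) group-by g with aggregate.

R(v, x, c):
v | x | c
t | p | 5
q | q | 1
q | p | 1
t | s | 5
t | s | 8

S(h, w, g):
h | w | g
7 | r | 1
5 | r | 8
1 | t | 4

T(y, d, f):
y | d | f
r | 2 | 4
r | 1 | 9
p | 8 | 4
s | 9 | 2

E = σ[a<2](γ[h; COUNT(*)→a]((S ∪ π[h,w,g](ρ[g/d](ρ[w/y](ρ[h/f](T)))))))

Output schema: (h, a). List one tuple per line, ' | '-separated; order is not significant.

Per-node cardinality:
  S → 3
  T → 4
  ρ[h/f](T) → 4
  ρ[w/y](ρ[h/f](T)) → 4
  ρ[g/d](ρ[w/y](ρ[h/f](T))) → 4
  π[h,w,g](ρ[g/d](ρ[w/y](ρ[h/f](T)))) → 4
  (S ∪ π[h,w,g](ρ[g/d](ρ[w/y](ρ[h/f](T))))) → 7
  γ[h; COUNT(*)→a]((S ∪ π[h,w,g](ρ[g/d](ρ[w/y](ρ[h/f](T)))))) → 6
  σ[a<2](γ[h; COUNT(*)→a]((S ∪ π[h,w,g](ρ[g/d](ρ[w/y](ρ[h/f](T))))))) → 5

== RESULT ==
h | a
1 | 1
2 | 1
5 | 1
7 | 1
9 | 1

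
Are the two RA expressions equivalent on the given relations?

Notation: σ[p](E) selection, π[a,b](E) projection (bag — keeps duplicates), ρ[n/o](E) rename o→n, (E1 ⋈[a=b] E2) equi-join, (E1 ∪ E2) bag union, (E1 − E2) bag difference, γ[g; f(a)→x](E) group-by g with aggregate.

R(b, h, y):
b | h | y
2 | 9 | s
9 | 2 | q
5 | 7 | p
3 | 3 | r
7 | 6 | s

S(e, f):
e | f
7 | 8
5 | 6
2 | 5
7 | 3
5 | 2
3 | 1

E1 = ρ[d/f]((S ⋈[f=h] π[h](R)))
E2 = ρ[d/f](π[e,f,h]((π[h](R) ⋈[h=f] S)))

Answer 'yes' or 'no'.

E1 row counts bottom-up:
  S → 6
  R → 5
  π[h](R) → 5
  (S ⋈[f=h] π[h](R)) → 3
  ρ[d/f]((S ⋈[f=h] π[h](R))) → 3
E2 row counts bottom-up:
  R → 5
  π[h](R) → 5
  S → 6
  (π[h](R) ⋈[h=f] S) → 3
  π[e,f,h]((π[h](R) ⋈[h=f] S)) → 3
  ρ[d/f](π[e,f,h]((π[h](R) ⋈[h=f] S))) → 3

E1 and E2 produce the same multiset:
e | d | h
5 | 2 | 2
5 | 6 | 6
7 | 3 | 3

yes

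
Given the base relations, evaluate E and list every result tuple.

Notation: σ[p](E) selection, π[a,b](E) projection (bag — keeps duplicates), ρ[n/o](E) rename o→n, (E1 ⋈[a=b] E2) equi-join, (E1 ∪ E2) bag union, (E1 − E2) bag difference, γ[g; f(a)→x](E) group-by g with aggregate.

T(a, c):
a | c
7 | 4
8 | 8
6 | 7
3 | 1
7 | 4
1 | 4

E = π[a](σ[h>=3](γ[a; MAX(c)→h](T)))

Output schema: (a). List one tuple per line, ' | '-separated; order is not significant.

Stepwise |·|:
  T → 6
  γ[a; MAX(c)→h](T) → 5
  σ[h>=3](γ[a; MAX(c)→h](T)) → 4
  π[a](σ[h>=3](γ[a; MAX(c)→h](T))) → 4

== RESULT ==
a
1
6
7
8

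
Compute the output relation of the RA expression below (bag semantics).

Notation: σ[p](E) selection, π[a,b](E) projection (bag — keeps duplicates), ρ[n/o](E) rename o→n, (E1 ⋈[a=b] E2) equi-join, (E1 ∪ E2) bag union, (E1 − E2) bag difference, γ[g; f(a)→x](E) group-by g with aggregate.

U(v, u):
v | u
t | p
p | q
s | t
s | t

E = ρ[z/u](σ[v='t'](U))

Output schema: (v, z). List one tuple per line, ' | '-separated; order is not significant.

Subexpression sizes:
  U → 4
  σ[v='t'](U) → 1
  ρ[z/u](σ[v='t'](U)) → 1

== RESULT ==
v | z
t | p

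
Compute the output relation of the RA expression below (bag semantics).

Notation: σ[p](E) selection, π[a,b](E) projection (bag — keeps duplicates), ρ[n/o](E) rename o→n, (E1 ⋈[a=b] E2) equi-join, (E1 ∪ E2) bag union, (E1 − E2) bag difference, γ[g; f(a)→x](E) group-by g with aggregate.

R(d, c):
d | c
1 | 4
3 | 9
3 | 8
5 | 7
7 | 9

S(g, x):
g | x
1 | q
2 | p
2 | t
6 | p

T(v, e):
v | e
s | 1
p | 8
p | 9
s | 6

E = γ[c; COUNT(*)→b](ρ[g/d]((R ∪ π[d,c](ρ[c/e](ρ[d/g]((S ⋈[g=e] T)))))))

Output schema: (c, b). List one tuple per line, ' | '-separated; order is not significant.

Per-node cardinality:
  R → 5
  S → 4
  T → 4
  (S ⋈[g=e] T) → 2
  ρ[d/g]((S ⋈[g=e] T)) → 2
  ρ[c/e](ρ[d/g]((S ⋈[g=e] T))) → 2
  π[d,c](ρ[c/e](ρ[d/g]((S ⋈[g=e] T)))) → 2
  (R ∪ π[d,c](ρ[c/e](ρ[d/g]((S ⋈[g=e] T))))) → 7
  ρ[g/d]((R ∪ π[d,c](ρ[c/e](ρ[d/g]((S ⋈[g=e] T)))))) → 7
  γ[c; COUNT(*)→b](ρ[g/d]((R ∪ π[d,c](ρ[c/e](ρ[d/g]((S ⋈[g=e] T))))))) → 6

== RESULT ==
c | b
1 | 1
4 | 1
6 | 1
7 | 1
8 | 1
9 | 2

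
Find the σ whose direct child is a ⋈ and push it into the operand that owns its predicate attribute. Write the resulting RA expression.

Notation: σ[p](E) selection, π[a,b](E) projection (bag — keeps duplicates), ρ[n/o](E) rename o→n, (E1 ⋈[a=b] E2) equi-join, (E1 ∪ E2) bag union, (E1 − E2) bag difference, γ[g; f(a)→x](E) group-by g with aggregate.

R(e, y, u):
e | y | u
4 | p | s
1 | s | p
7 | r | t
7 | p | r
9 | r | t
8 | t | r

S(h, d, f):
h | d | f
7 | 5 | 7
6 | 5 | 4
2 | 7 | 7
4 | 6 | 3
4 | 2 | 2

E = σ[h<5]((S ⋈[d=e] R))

σ filters on h, owned by the left side.
E' = (σ[h<5](S) ⋈[d=e] R)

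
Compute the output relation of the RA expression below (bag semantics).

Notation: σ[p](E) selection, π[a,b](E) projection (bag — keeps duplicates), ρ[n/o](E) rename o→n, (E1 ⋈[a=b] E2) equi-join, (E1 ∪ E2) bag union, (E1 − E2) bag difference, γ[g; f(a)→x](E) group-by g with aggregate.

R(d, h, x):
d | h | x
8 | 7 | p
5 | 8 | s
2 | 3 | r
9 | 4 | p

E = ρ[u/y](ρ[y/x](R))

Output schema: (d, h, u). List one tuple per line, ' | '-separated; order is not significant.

Stepwise |·|:
  R → 4
  ρ[y/x](R) → 4
  ρ[u/y](ρ[y/x](R)) → 4

== RESULT ==
d | h | u
2 | 3 | r
5 | 8 | s
8 | 7 | p
9 | 4 | p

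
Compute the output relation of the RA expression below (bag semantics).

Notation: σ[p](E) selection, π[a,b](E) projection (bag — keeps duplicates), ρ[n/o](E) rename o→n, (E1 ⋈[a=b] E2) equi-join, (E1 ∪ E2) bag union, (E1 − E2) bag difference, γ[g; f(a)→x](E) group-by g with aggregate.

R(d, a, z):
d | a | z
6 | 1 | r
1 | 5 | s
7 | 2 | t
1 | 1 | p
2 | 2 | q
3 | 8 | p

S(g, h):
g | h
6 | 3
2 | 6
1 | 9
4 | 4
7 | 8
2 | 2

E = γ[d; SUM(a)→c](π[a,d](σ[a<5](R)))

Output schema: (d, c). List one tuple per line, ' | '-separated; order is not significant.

Row counts bottom-up:
  R → 6
  σ[a<5](R) → 4
  π[a,d](σ[a<5](R)) → 4
  γ[d; SUM(a)→c](π[a,d](σ[a<5](R))) → 4

== RESULT ==
d | c
1 | 1
2 | 2
6 | 1
7 | 2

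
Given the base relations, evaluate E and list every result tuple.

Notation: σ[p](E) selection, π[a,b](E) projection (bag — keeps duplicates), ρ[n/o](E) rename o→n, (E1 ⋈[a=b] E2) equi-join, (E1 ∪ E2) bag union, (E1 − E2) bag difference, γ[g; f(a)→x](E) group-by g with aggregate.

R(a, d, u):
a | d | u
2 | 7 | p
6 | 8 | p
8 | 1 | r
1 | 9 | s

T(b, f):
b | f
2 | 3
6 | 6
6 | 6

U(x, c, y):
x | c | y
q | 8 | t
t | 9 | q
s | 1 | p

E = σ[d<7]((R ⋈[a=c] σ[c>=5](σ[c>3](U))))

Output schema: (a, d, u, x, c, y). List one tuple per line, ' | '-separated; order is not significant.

Per-node cardinality:
  R → 4
  U → 3
  σ[c>3](U) → 2
  σ[c>=5](σ[c>3](U)) → 2
  (R ⋈[a=c] σ[c>=5](σ[c>3](U))) → 1
  σ[d<7]((R ⋈[a=c] σ[c>=5](σ[c>3](U)))) → 1

== RESULT ==
a | d | u | x | c | y
8 | 1 | r | q | 8 | t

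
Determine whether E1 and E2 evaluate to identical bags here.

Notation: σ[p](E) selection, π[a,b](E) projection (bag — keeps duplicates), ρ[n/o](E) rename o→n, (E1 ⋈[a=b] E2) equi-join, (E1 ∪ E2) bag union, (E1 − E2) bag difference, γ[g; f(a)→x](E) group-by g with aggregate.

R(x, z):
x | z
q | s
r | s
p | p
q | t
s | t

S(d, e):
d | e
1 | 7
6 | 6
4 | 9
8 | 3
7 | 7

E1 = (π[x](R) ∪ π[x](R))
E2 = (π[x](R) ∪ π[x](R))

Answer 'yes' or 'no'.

E1 stepwise |·|:
  R → 5
  π[x](R) → 5
  R → 5
  π[x](R) → 5
  (π[x](R) ∪ π[x](R)) → 10
E2 stepwise |·|:
  R → 5
  π[x](R) → 5
  R → 5
  π[x](R) → 5
  (π[x](R) ∪ π[x](R)) → 10

E1 and E2 produce the same multiset:
x
p
p
q
q
q
q
r
r
s
s

yes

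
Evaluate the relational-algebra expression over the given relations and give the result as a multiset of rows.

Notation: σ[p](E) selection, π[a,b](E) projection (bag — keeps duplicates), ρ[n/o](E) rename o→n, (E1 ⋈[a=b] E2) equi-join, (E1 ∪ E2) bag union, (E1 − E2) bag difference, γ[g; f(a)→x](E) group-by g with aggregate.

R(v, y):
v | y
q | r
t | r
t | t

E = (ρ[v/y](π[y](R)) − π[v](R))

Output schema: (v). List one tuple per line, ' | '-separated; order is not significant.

Per-node cardinality:
  R → 3
  π[y](R) → 3
  ρ[v/y](π[y](R)) → 3
  R → 3
  π[v](R) → 3
  (ρ[v/y](π[y](R)) − π[v](R)) → 2

== RESULT ==
v
r
r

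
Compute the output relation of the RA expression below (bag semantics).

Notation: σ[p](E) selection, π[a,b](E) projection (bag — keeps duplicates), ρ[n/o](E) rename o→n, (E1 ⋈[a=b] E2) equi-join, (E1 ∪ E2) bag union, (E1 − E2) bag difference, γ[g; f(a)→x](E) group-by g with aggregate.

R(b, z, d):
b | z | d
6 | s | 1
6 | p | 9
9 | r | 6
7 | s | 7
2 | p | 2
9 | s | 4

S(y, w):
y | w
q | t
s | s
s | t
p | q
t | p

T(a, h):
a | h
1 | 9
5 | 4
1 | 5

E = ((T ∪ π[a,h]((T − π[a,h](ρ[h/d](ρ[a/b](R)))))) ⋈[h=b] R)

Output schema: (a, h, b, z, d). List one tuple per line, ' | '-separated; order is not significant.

Stepwise |·|:
  T → 3
  T → 3
  R → 6
  ρ[a/b](R) → 6
  ρ[h/d](ρ[a/b](R)) → 6
  π[a,h](ρ[h/d](ρ[a/b](R))) → 6
  (T − π[a,h](ρ[h/d](ρ[a/b](R)))) → 3
  π[a,h]((T − π[a,h](ρ[h/d](ρ[a/b](R))))) → 3
  (T ∪ π[a,h]((T − π[a,h](ρ[h/d](ρ[a/b](R)))))) → 6
  R → 6
  ((T ∪ π[a,h]((T − π[a,h](ρ[h/d](ρ[a/b](R)))))) ⋈[h=b] R) → 4

== RESULT ==
a | h | b | z | d
1 | 9 | 9 | r | 6
1 | 9 | 9 | r | 6
1 | 9 | 9 | s | 4
1 | 9 | 9 | s | 4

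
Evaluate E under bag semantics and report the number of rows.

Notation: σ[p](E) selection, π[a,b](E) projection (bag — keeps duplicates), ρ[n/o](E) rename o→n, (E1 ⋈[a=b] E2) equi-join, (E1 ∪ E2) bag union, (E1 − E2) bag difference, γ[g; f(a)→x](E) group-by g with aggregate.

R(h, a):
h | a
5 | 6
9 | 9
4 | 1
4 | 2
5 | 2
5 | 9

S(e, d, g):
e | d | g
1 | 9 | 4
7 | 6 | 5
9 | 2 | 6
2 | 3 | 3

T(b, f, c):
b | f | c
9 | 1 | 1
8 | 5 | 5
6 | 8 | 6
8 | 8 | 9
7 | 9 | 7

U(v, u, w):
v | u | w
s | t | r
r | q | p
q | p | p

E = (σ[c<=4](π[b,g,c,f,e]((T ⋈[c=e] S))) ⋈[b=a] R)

Row counts bottom-up:
  T → 5
  S → 4
  (T ⋈[c=e] S) → 3
  π[b,g,c,f,e]((T ⋈[c=e] S)) → 3
  σ[c<=4](π[b,g,c,f,e]((T ⋈[c=e] S))) → 1
  R → 6
  (σ[c<=4](π[b,g,c,f,e]((T ⋈[c=e] S))) ⋈[b=a] R) → 2

|E| = 2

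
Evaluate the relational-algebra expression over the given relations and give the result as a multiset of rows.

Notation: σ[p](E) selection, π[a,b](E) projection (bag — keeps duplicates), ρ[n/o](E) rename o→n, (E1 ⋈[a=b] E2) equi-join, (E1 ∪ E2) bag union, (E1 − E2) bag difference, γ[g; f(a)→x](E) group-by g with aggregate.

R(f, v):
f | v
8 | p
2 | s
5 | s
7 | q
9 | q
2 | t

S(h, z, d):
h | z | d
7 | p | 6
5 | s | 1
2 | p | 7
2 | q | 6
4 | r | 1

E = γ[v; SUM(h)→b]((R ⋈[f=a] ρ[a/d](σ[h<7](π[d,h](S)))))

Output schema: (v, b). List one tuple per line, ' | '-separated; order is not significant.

Stepwise |·|:
  R → 6
  S → 5
  π[d,h](S) → 5
  σ[h<7](π[d,h](S)) → 4
  ρ[a/d](σ[h<7](π[d,h](S))) → 4
  (R ⋈[f=a] ρ[a/d](σ[h<7](π[d,h](S)))) → 1
  γ[v; SUM(h)→b]((R ⋈[f=a] ρ[a/d](σ[h<7](π[d,h](S))))) → 1

== RESULT ==
v | b
q | 2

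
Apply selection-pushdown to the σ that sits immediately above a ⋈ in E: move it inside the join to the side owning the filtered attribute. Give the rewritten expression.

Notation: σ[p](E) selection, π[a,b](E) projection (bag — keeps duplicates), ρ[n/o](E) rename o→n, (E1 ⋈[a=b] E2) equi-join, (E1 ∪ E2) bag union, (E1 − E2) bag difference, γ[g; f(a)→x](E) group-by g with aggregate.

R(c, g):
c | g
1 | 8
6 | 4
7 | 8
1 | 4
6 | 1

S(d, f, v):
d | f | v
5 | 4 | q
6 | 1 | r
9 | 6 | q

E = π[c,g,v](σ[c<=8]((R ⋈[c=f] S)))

σ filters on c, owned by the left side.
E' = π[c,g,v]((σ[c<=8](R) ⋈[c=f] S))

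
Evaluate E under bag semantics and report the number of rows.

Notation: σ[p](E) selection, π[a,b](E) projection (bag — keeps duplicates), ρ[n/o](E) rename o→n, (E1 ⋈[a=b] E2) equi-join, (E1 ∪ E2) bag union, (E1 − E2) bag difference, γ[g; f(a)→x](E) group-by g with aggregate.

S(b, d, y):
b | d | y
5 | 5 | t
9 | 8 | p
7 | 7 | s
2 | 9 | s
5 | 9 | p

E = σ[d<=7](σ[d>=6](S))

Subexpression sizes:
  S → 5
  σ[d>=6](S) → 4
  σ[d<=7](σ[d>=6](S)) → 1

|E| = 1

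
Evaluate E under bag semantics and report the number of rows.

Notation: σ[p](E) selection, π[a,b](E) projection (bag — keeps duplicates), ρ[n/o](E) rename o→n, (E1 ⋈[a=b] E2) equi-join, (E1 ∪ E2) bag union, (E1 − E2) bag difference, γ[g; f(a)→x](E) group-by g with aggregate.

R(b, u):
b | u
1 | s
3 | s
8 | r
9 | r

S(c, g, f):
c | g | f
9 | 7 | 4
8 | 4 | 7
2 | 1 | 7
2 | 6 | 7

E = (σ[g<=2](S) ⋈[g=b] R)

Per-node cardinality:
  S → 4
  σ[g<=2](S) → 1
  R → 4
  (σ[g<=2](S) ⋈[g=b] R) → 1

|E| = 1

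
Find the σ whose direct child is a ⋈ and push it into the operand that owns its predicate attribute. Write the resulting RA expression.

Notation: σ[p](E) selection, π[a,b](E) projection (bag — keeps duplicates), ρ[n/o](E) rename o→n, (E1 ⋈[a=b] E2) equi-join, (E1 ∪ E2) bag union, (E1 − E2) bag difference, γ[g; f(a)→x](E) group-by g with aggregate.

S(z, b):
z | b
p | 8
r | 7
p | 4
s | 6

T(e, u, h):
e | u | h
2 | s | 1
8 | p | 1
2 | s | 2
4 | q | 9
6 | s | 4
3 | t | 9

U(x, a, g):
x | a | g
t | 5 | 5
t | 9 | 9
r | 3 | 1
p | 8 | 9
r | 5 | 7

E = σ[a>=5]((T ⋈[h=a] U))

σ filters on a, owned by the right side.
E' = (T ⋈[h=a] σ[a>=5](U))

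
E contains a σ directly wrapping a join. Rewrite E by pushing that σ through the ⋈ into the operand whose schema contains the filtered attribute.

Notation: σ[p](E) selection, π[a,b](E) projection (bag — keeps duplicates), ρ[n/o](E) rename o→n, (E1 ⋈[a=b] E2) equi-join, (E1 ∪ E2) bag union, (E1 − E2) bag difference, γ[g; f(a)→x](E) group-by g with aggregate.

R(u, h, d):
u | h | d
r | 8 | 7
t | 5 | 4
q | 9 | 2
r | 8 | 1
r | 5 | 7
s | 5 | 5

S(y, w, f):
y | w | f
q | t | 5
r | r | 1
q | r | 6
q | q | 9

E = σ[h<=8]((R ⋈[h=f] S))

σ filters on h, owned by the left side.
E' = (σ[h<=8](R) ⋈[h=f] S)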